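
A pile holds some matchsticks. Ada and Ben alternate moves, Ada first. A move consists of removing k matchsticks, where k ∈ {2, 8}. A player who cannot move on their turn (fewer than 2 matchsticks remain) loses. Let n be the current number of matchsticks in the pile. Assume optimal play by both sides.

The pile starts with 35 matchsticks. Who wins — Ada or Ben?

Work bottom-up. With no move the player to move loses. Otherwise the position is W if at least one move leads to an L position for the opponent, and L if every move leads to a W.
n=0: no move → L
n=1: no move → L
n=2: reaches L-position 0 → W
n=3: reaches L-position 1 → W
n=4: only reaches 2(W), which is W → L
n=5: only reaches 3(W), which is W → L
n=6: reaches L-position 4 → W
n=7: reaches L-position 5 → W
n=8: reaches L-position 0 → W
n=9: reaches L-position 1 → W
n=10: only reaches 8(W), 2(W), all W → L
n=11: only reaches 9(W), 3(W), all W → L
n=12: reaches L-position 10 → W
n=13: reaches L-position 11 → W
n=14: only reaches 12(W), 6(W), all W → L
n=15: only reaches 13(W), 7(W), all W → L
n=16: reaches L-position 14 → W
n=17: reaches L-position 15 → W
n=18: reaches L-position 10 → W
n=19: reaches L-position 11 → W
n=20: only reaches 18(W), 12(W), all W → L
n=21: only reaches 19(W), 13(W), all W → L
n=22: reaches L-position 20 → W
n=23: reaches L-position 21 → W
n=24: only reaches 22(W), 16(W), all W → L
n=25: only reaches 23(W), 17(W), all W → L
n=26: reaches L-position 24 → W
n=27: reaches L-position 25 → W
n=28: reaches L-position 20 → W
n=29: reaches L-position 21 → W
n=30: only reaches 28(W), 22(W), all W → L
n=31: only reaches 29(W), 23(W), all W → L
n=32: reaches L-position 30 → W
n=33: reaches L-position 31 → W
n=34: only reaches 32(W), 26(W), all W → L
n=35: only reaches 33(W), 27(W), all W → L
The starting position 35 is L: whatever Ada does, the opponent receives a W position.

Ben wins.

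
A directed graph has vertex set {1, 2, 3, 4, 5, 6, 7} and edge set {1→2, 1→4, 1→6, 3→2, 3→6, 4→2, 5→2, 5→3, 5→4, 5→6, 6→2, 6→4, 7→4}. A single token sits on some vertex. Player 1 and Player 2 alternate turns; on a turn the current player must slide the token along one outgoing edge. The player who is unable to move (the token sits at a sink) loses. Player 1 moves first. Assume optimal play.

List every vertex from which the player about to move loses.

2, 7

Positions with no move are L. A position that does have a move is losing for the player to move precisely when every available move leads to a winning position for the opponent. Fill in the labels:
Every edge goes from a vertex to one that appears earlier in the order 2, 4, 6, 3, 1, 7, 5, so processing vertices in that order labels each vertex after all of its successors.
2: no outgoing edge → L
4: can move to 2, which is L ⇒ W
6: can move to 2, which is L ⇒ W
3: can move to 2, which is L ⇒ W
1: can move to 2, which is L ⇒ W
7: the only move is to 4(W), a W ⇒ L
5: can move to 2, which is L ⇒ W
The losing starting vertices are exactly the entries labelled L in this table (2 of them).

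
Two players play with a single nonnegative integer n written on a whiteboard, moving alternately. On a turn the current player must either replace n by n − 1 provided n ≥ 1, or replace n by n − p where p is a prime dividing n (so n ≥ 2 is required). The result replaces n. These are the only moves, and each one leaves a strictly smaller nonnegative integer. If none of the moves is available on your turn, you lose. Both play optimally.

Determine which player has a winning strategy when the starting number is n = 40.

Label each position W (a win for the player to move) or L (a loss). A position with no legal move is L; any other position is W exactly when some move reaches an L, and L when every move reaches a W.
n=0: no move → L
n=1: can move to 0, which is L ⇒ W
n=2: can move to 0, which is L ⇒ W
n=3: can move to 0, which is L ⇒ W
n=4: moves to 2(W), 3(W); every one is W ⇒ L
n=5: can move to 0, which is L ⇒ W
n=6: can move to 4, which is L ⇒ W
n=7: can move to 0, which is L ⇒ W
n=8: moves to 6(W), 7(W); every one is W ⇒ L
n=9: can move to 8, which is L ⇒ W
n=10: can move to 8, which is L ⇒ W
n=11: can move to 0, which is L ⇒ W
n=12: moves to 9(W), 10(W), 11(W); every one is W ⇒ L
n=13: can move to 0, which is L ⇒ W
n=14: can move to 12, which is L ⇒ W
n=15: can move to 12, which is L ⇒ W
n=16: moves to 14(W), 15(W); every one is W ⇒ L
n=17: can move to 0, which is L ⇒ W
n=18: can move to 16, which is L ⇒ W
n=19: can move to 0, which is L ⇒ W
n=20: moves to 15(W), 18(W), 19(W); every one is W ⇒ L
n=21: can move to 20, which is L ⇒ W
n=22: can move to 20, which is L ⇒ W
n=23: can move to 0, which is L ⇒ W
n=24: moves to 21(W), 22(W), 23(W); every one is W ⇒ L
n=25: can move to 20, which is L ⇒ W
n=26: can move to 24, which is L ⇒ W
n=27: can move to 24, which is L ⇒ W
n=28: moves to 21(W), 26(W), 27(W); every one is W ⇒ L
n=29: can move to 0, which is L ⇒ W
n=30: can move to 28, which is L ⇒ W
n=31: can move to 0, which is L ⇒ W
n=32: moves to 30(W), 31(W); every one is W ⇒ L
n=33: can move to 32, which is L ⇒ W
n=34: can move to 32, which is L ⇒ W
n=35: can move to 28, which is L ⇒ W
n=36: moves to 33(W), 34(W), 35(W); every one is W ⇒ L
n=37: can move to 0, which is L ⇒ W
n=38: can move to 36, which is L ⇒ W
n=39: can move to 36, which is L ⇒ W
n=40: moves to 35(W), 38(W), 39(W); every one is W ⇒ L
Every move from 40 reaches a W position, so the mover loses.

The second player wins.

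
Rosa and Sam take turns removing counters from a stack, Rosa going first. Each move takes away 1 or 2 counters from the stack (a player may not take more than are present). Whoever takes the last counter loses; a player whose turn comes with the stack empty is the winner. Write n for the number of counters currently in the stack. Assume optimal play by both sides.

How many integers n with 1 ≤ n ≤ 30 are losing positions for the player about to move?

Compute win/loss labels from the base case upward. A position with no move is W. Any other position is W if it can reach an L in one move, else L.
n=0: no move; the opponent has just taken the last counter and therefore loses → W
n=1: the only move is to 0(W), a W ⇒ L
n=2: can move to 1, which is L ⇒ W
n=3: can move to 1, which is L ⇒ W
n=4: moves to 3(W), 2(W); every one is W ⇒ L
n=5: can move to 4, which is L ⇒ W
n=6: can move to 4, which is L ⇒ W
n=7: moves to 6(W), 5(W); every one is W ⇒ L
n=8: can move to 7, which is L ⇒ W
n=9: can move to 7, which is L ⇒ W
n=10: moves to 9(W), 8(W); every one is W ⇒ L
n=11: can move to 10, which is L ⇒ W
n=12: can move to 10, which is L ⇒ W
n=13: moves to 12(W), 11(W); every one is W ⇒ L
n=14: can move to 13, which is L ⇒ W
n=15: can move to 13, which is L ⇒ W
n=16: moves to 15(W), 14(W); every one is W ⇒ L
n=17: can move to 16, which is L ⇒ W
n=18: can move to 16, which is L ⇒ W
n=19: moves to 18(W), 17(W); every one is W ⇒ L
n=20: can move to 19, which is L ⇒ W
n=21: can move to 19, which is L ⇒ W
n=22: moves to 21(W), 20(W); every one is W ⇒ L
n=23: can move to 22, which is L ⇒ W
n=24: can move to 22, which is L ⇒ W
n=25: moves to 24(W), 23(W); every one is W ⇒ L
n=26: can move to 25, which is L ⇒ W
n=27: can move to 25, which is L ⇒ W
n=28: moves to 27(W), 26(W); every one is W ⇒ L
n=29: can move to 28, which is L ⇒ W
n=30: can move to 28, which is L ⇒ W
L entries with 1 ≤ n ≤ 30 (the range starts at n=1): n = 1, 4, 7, 10, 13, 16, 19, 22, 25, 28; that makes 10.

10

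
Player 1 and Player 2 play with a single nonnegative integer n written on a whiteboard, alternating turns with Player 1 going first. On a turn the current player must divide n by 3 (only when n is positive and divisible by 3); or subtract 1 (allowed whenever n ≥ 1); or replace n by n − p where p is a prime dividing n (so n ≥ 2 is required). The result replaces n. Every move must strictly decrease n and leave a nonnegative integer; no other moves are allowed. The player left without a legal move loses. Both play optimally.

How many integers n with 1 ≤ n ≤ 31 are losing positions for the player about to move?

7

Build the W/L table. Terminal = L. A non-terminal position is W if it has a move to some L; otherwise it is L.
n=0: no move → L
n=1: W (go to 0, an L position)
n=2: W (go to 0, an L position)
n=3: W (go to 0, an L position)
n=4: L (options 2(W), 3(W) are all W)
n=5: W (go to 0, an L position)
n=6: W (go to 4, an L position)
n=7: W (go to 0, an L position)
n=8: L (options 6(W), 7(W) are all W)
n=9: W (go to 8, an L position)
n=10: W (go to 8, an L position)
n=11: W (go to 0, an L position)
n=12: W (go to 4, an L position)
n=13: W (go to 0, an L position)
n=14: L (options 7(W), 12(W), 13(W) are all W)
n=15: W (go to 14, an L position)
n=16: W (go to 14, an L position)
n=17: W (go to 0, an L position)
n=18: L (options 6(W), 15(W), 16(W), 17(W) are all W)
n=19: W (go to 0, an L position)
n=20: W (go to 18, an L position)
n=21: W (go to 14, an L position)
n=22: L (options 11(W), 20(W), 21(W) are all W)
n=23: W (go to 0, an L position)
n=24: W (go to 8, an L position)
n=25: L (options 20(W), 24(W) are all W)
n=26: W (go to 25, an L position)
n=27: L (options 9(W), 24(W), 26(W) are all W)
n=28: W (go to 27, an L position)
n=29: W (go to 0, an L position)
n=30: W (go to 25, an L position)
n=31: W (go to 0, an L position)
L entries with 1 ≤ n ≤ 31 (n=0 is outside the asked range and is not counted): n = 4, 8, 14, 18, 22, 25, 27; that makes 7.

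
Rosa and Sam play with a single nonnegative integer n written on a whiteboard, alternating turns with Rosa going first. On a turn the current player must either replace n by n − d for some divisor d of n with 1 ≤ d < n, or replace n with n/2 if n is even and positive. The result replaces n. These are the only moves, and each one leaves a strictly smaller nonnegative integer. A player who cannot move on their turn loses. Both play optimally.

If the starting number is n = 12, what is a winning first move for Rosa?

Positions with no move are L. A position that does have a move is losing for the player to move precisely when every available move leads to a winning position for the opponent. Fill in the labels:
n=0: no move → L
n=1: no move → L
n=2: →1(L), so W
n=3: →2(W) only, which is W, so L
n=4: →3(L), so W
n=5: →4(W) only, which is W, so L
n=6: →3(L), so W
n=7: →6(W) only, which is W, so L
n=8: →7(L), so W
n=9: →6(W), 8(W) — all W, so L
n=10: →5(L), so W
n=11: →10(W) only, which is W, so L
n=12: →9(L), so W
From 12, the L positions reachable in one move are: 9, 11. Any move reaching one of these is winning.

Move to 9.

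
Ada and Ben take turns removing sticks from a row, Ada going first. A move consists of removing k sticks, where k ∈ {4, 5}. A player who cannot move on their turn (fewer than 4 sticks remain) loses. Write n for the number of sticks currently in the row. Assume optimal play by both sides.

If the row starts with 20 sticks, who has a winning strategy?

Positions with no move are L. A position that does have a move is losing for the player to move precisely when every available move leads to a winning position for the opponent. Fill in the labels:
n=0: no move → L
n=1: no move → L
n=2: no move → L
n=3: no move → L
n=4: →0(L), so W
n=5: →1(L), so W
n=6: →2(L), so W
n=7: →3(L), so W
n=8: →3(L), so W
n=9: →5(W), 4(W) — all W, so L
n=10: →6(W), 5(W) — all W, so L
n=11: →7(W), 6(W) — all W, so L
n=12: →8(W), 7(W) — all W, so L
n=13: →9(L), so W
n=14: →10(L), so W
n=15: →11(L), so W
n=16: →12(L), so W
n=17: →12(L), so W
n=18: →14(W), 13(W) — all W, so L
n=19: →15(W), 14(W) — all W, so L
n=20: →16(W), 15(W) — all W, so L
Every move from 20 reaches a W position, so the mover loses.

Ben wins.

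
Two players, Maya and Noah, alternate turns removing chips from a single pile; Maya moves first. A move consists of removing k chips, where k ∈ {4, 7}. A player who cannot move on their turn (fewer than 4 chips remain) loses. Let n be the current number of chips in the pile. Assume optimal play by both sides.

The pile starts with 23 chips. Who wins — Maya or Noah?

Noah wins.

Work bottom-up. With no move the player to move loses. Otherwise the position is W if at least one move leads to an L position for the opponent, and L if every move leads to a W.
n=0: no move → L
n=1: no move → L
n=2: no move → L
n=3: no move → L
n=4: →0(L), so W
n=5: →1(L), so W
n=6: →2(L), so W
n=7: →3(L), so W
n=8: →1(L), so W
n=9: →2(L), so W
n=10: →3(L), so W
n=11: →7(W), 4(W) — all W, so L
n=12: →8(W), 5(W) — all W, so L
n=13: →9(W), 6(W) — all W, so L
n=14: →10(W), 7(W) — all W, so L
n=15: →11(L), so W
n=16: →12(L), so W
n=17: →13(L), so W
n=18: →14(L), so W
n=19: →12(L), so W
n=20: →13(L), so W
n=21: →14(L), so W
n=22: →18(W), 15(W) — all W, so L
n=23: →19(W), 16(W) — all W, so L
Every move from 23 reaches a W position, so the mover loses.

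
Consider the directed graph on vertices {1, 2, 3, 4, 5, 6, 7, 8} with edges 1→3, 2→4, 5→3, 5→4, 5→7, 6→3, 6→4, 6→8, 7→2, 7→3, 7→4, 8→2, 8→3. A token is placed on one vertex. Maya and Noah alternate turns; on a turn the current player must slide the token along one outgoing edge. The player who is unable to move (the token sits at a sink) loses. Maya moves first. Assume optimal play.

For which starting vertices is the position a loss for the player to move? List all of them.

3, 4

Classify positions by backward induction: terminal positions (no move available) are L. From any other position, the mover wins iff some move reaches an L.
Every edge goes from a vertex to one that appears earlier in the order 4, 3, 2, 1, 8, 7, 5, 6, so processing vertices in that order labels each vertex after all of its successors.
4: no outgoing edge → L
3: no outgoing edge → L
2: reaches L-position 4 → W
1: reaches L-position 3 → W
8: reaches L-position 3 → W
7: reaches L-position 3 → W
5: reaches L-position 3 → W
6: reaches L-position 3 → W
The losing starting vertices are exactly the entries labelled L in this table (2 of them).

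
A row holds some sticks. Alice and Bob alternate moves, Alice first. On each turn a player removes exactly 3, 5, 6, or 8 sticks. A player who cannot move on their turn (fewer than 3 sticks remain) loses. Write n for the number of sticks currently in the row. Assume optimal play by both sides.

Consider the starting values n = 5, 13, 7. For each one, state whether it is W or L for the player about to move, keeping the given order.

Work bottom-up. With no move the player to move loses. Otherwise the position is W if at least one move leads to an L position for the opponent, and L if every move leads to a W.
n=0: no move → L
n=1: no move → L
n=2: no move → L
n=3: W (go to 0, an L position)
n=4: W (go to 1, an L position)
n=5: W (go to 2, an L position)
n=6: W (go to 1, an L position)
n=7: W (go to 2, an L position)
n=8: W (go to 2, an L position)
n=9: W (go to 1, an L position)
n=10: W (go to 2, an L position)
n=11: L (options 8(W), 6(W), 5(W), 3(W) are all W)
n=12: L (options 9(W), 7(W), 6(W), 4(W) are all W)
n=13: L (options 10(W), 8(W), 7(W), 5(W) are all W)

5: W, 13: L, 7: W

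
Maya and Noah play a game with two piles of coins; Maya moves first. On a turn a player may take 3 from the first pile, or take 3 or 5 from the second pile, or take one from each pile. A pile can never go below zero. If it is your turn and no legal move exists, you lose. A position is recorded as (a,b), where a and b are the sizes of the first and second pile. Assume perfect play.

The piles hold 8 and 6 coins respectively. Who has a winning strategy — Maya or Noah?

Positions with no move are L. A position that does have a move is losing for the player to move precisely when every available move leads to a winning position for the opponent. Fill in the labels:
No move ever increases a pile, so every position that can arise here has a ≤ 8 and b ≤ 6; it is enough to label the cells with 0 ≤ a ≤ 8 and 0 ≤ b ≤ 6.
Every move lowers a or b (never raises either), so fill the grid row by row in increasing a, and left to right within a row: each cell's successors are then already labelled.
      b=0  b=1  b=2  b=3  b=4  b=5  b=6
a=0:    L    L    L    W    W    W    W
a=1:    L    W    W    W    L    W    L
a=2:    L    W    L    W    L    W    L
a=3:    W    W    W    W    L    W    L
a=4:    W    L    L    L    W    W    W
a=5:    W    L    W    W    W    L    W
a=6:    L    L    W    W    W    W    W
a=7:    L    W    W    W    L    W    L
a=8:    L    W    L    W    L    W    L
Cells with no legal move (terminal, hence L): (0,0), (0,1), (0,2), (1,0), (2,0).
The remaining L cells, each justified by listing all of its moves:
(1,4): →(1,1)(W), (0,3)(W) — all W, so L
(1,6): →(1,3)(W), (1,1)(W), (0,5)(W) — all W, so L
(2,2): →(1,1)(W) only, which is W, so L
(2,4): →(2,1)(W), (1,3)(W) — all W, so L
(2,6): →(2,3)(W), (2,1)(W), (1,5)(W) — all W, so L
(3,4): →(0,4)(W), (3,1)(W), (2,3)(W) — all W, so L
(3,6): →(0,6)(W), (3,3)(W), (3,1)(W), (2,5)(W) — all W, so L
(4,1): →(1,1)(W), (3,0)(W) — all W, so L
(4,2): →(1,2)(W), (3,1)(W) — all W, so L
(4,3): →(1,3)(W), (4,0)(W), (3,2)(W) — all W, so L
(5,1): →(2,1)(W), (4,0)(W) — all W, so L
(5,5): →(2,5)(W), (5,2)(W), (5,0)(W), (4,4)(W) — all W, so L
(6,0): →(3,0)(W) only, which is W, so L
(6,1): →(3,1)(W), (5,0)(W) — all W, so L
(7,0): →(4,0)(W) only, which is W, so L
(7,4): →(4,4)(W), (7,1)(W), (6,3)(W) — all W, so L
(7,6): →(4,6)(W), (7,3)(W), (7,1)(W), (6,5)(W) — all W, so L
(8,0): →(5,0)(W) only, which is W, so L
(8,2): →(5,2)(W), (7,1)(W) — all W, so L
(8,4): →(5,4)(W), (8,1)(W), (7,3)(W) — all W, so L
(8,6): →(5,6)(W), (8,3)(W), (8,1)(W), (7,5)(W) — all W, so L
Every other cell has at least one move into one of the L cells above, so it is W.
The starting position (8,6) is L: whatever Maya does, the opponent receives a W position.

Noah wins.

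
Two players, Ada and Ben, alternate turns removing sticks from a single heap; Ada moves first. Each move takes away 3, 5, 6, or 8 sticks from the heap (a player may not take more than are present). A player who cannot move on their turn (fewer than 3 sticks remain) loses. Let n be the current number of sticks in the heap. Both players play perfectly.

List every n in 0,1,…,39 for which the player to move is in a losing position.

Compute win/loss labels from the base case upward. A position with no move is L. Any other position is W if it can reach an L in one move, else L.
n=0: no move → L
n=1: no move → L
n=2: no move → L
n=3: reaches L-position 0 → W
n=4: reaches L-position 1 → W
n=5: reaches L-position 2 → W
n=6: reaches L-position 1 → W
n=7: reaches L-position 2 → W
n=8: reaches L-position 2 → W
n=9: reaches L-position 1 → W
n=10: reaches L-position 2 → W
n=11: only reaches 8(W), 6(W), 5(W), 3(W), all W → L
n=12: only reaches 9(W), 7(W), 6(W), 4(W), all W → L
n=13: only reaches 10(W), 8(W), 7(W), 5(W), all W → L
n=14: reaches L-position 11 → W
n=15: reaches L-position 12 → W
n=16: reaches L-position 13 → W
n=17: reaches L-position 12 → W
n=18: reaches L-position 13 → W
n=19: reaches L-position 13 → W
n=20: reaches L-position 12 → W
n=21: reaches L-position 13 → W
n=22: only reaches 19(W), 17(W), 16(W), 14(W), all W → L
n=23: only reaches 20(W), 18(W), 17(W), 15(W), all W → L
n=24: only reaches 21(W), 19(W), 18(W), 16(W), all W → L
n=25: reaches L-position 22 → W
n=26: reaches L-position 23 → W
n=27: reaches L-position 24 → W
n=28: reaches L-position 23 → W
n=29: reaches L-position 24 → W
n=30: reaches L-position 24 → W
n=31: reaches L-position 23 → W
n=32: reaches L-position 24 → W
n=33: only reaches 30(W), 28(W), 27(W), 25(W), all W → L
n=34: only reaches 31(W), 29(W), 28(W), 26(W), all W → L
n=35: only reaches 32(W), 30(W), 29(W), 27(W), all W → L
n=36: reaches L-position 33 → W
n=37: reaches L-position 34 → W
n=38: reaches L-position 35 → W
n=39: reaches L-position 34 → W
The losing starting values of n are exactly the entries labelled L in this table (12 of them).

0, 1, 2, 11, 12, 13, 22, 23, 24, 33, 34, 35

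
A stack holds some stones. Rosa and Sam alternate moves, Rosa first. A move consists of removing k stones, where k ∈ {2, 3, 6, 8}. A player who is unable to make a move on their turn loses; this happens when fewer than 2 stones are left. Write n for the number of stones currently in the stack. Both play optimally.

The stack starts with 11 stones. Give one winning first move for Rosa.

Use the standard recursion: the mover loses at a terminal position; elsewhere, the mover wins exactly when some move hands the opponent an L position.
n=0: no move → L
n=1: no move → L
n=2: can move to 0, which is L ⇒ W
n=3: can move to 1, which is L ⇒ W
n=4: can move to 1, which is L ⇒ W
n=5: moves to 3(W), 2(W); every one is W ⇒ L
n=6: can move to 0, which is L ⇒ W
n=7: can move to 5, which is L ⇒ W
n=8: can move to 5, which is L ⇒ W
n=9: can move to 1, which is L ⇒ W
n=10: moves to 8(W), 7(W), 4(W), 2(W); every one is W ⇒ L
n=11: can move to 5, which is L ⇒ W
From 11, the L positions reachable in one move are: 5.

Remove 6, leaving 5.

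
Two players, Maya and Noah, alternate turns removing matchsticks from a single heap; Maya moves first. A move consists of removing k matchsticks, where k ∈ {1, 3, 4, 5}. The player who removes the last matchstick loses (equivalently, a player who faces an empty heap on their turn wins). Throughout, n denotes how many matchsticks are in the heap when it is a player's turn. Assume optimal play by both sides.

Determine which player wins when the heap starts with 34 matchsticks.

Compute win/loss labels from the base case upward. A position with no move is W. Any other position is W if it can reach an L in one move, else L.
n=0: no move; the opponent has just taken the last matchstick and therefore loses → W
n=1: only reaches 0(W), which is W → L
n=2: reaches L-position 1 → W
n=3: only reaches 2(W), 0(W), all W → L
n=4: reaches L-position 3 → W
n=5: reaches L-position 1 → W
n=6: reaches L-position 3 → W
n=7: reaches L-position 3 → W
n=8: reaches L-position 3 → W
n=9: only reaches 8(W), 6(W), 5(W), 4(W), all W → L
n=10: reaches L-position 9 → W
n=11: only reaches 10(W), 8(W), 7(W), 6(W), all W → L
n=12: reaches L-position 11 → W
n=13: reaches L-position 9 → W
n=14: reaches L-position 11 → W
n=15: reaches L-position 11 → W
n=16: reaches L-position 11 → W
n=17: only reaches 16(W), 14(W), 13(W), 12(W), all W → L
n=18: reaches L-position 17 → W
n=19: only reaches 18(W), 16(W), 15(W), 14(W), all W → L
n=20: reaches L-position 19 → W
n=21: reaches L-position 17 → W
n=22: reaches L-position 19 → W
n=23: reaches L-position 19 → W
n=24: reaches L-position 19 → W
n=25: only reaches 24(W), 22(W), 21(W), 20(W), all W → L
n=26: reaches L-position 25 → W
n=27: only reaches 26(W), 24(W), 23(W), 22(W), all W → L
n=28: reaches L-position 27 → W
n=29: reaches L-position 25 → W
n=30: reaches L-position 27 → W
n=31: reaches L-position 27 → W
n=32: reaches L-position 27 → W
n=33: only reaches 32(W), 30(W), 29(W), 28(W), all W → L
n=34: reaches L-position 33 → W
From 34 Maya can remove 1, leaving 33, reaching an L position.

Maya wins.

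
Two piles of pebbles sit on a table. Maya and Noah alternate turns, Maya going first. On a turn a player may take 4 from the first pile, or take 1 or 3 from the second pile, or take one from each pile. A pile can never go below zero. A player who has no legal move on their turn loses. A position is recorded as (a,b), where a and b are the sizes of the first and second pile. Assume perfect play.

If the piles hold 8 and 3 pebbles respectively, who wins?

Maya wins.

Build the W/L table. Terminal = L. A non-terminal position is W if it has a move to some L; otherwise it is L.
No move ever increases a pile, so every position that can arise here has a ≤ 8 and b ≤ 3; it is enough to label the cells with 0 ≤ a ≤ 8 and 0 ≤ b ≤ 3.
Every move lowers a or b (never raises either), so fill the grid row by row in increasing a, and left to right within a row: each cell's successors are then already labelled.
      b=0  b=1  b=2  b=3
a=0:    L    W    L    W
a=1:    L    W    L    W
a=2:    L    W    L    W
a=3:    L    W    L    W
a=4:    W    W    W    W
a=5:    W    L    W    L
a=6:    W    L    W    L
a=7:    W    L    W    L
a=8:    L    W    W    W
Cells with no legal move (terminal, hence L): (0,0), (1,0), (2,0), (3,0).
The remaining L cells, each justified by listing all of its moves:
(0,2): →(0,1)(W) only, which is W, so L
(1,2): →(1,1)(W), (0,1)(W) — all W, so L
(2,2): →(2,1)(W), (1,1)(W) — all W, so L
(3,2): →(3,1)(W), (2,1)(W) — all W, so L
(5,1): →(1,1)(W), (5,0)(W), (4,0)(W) — all W, so L
(5,3): →(1,3)(W), (5,2)(W), (5,0)(W), (4,2)(W) — all W, so L
(6,1): →(2,1)(W), (6,0)(W), (5,0)(W) — all W, so L
(6,3): →(2,3)(W), (6,2)(W), (6,0)(W), (5,2)(W) — all W, so L
(7,1): →(3,1)(W), (7,0)(W), (6,0)(W) — all W, so L
(7,3): →(3,3)(W), (7,2)(W), (7,0)(W), (6,2)(W) — all W, so L
(8,0): →(4,0)(W) only, which is W, so L
Every other cell has at least one move into one of the L cells above, so it is W.
The starting position (8,3) is W: Maya should move to (8,0), handing over an L position.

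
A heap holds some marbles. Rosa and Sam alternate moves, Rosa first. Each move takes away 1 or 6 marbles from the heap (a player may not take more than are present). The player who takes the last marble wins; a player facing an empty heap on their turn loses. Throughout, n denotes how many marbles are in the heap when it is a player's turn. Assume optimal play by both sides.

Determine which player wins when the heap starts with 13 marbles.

Classify positions by backward induction: terminal positions (no move available) are L. From any other position, the mover wins iff some move reaches an L.
n=0: no move → L
n=1: reaches L-position 0 → W
n=2: only reaches 1(W), which is W → L
n=3: reaches L-position 2 → W
n=4: only reaches 3(W), which is W → L
n=5: reaches L-position 4 → W
n=6: reaches L-position 0 → W
n=7: only reaches 6(W), 1(W), all W → L
n=8: reaches L-position 7 → W
n=9: only reaches 8(W), 3(W), all W → L
n=10: reaches L-position 9 → W
n=11: only reaches 10(W), 5(W), all W → L
n=12: reaches L-position 11 → W
n=13: reaches L-position 7 → W
The starting position 13 is W: Rosa should remove 6, leaving 7, handing over an L position.

Rosa wins.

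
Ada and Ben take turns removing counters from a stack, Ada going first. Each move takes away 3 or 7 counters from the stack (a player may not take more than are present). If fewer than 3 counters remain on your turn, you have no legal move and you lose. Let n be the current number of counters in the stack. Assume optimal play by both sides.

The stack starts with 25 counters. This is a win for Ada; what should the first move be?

Classify positions by backward induction: terminal positions (no move available) are L. From any other position, the mover wins iff some move reaches an L.
n=0: no move → L
n=1: no move → L
n=2: no move → L
n=3: W (go to 0, an L position)
n=4: W (go to 1, an L position)
n=5: W (go to 2, an L position)
n=6: L (sole option 3(W) is W)
n=7: W (go to 0, an L position)
n=8: W (go to 1, an L position)
n=9: W (go to 6, an L position)
n=10: L (options 7(W), 3(W) are all W)
n=11: L (options 8(W), 4(W) are all W)
n=12: L (options 9(W), 5(W) are all W)
n=13: W (go to 10, an L position)
n=14: W (go to 11, an L position)
n=15: W (go to 12, an L position)
n=16: L (options 13(W), 9(W) are all W)
n=17: W (go to 10, an L position)
n=18: W (go to 11, an L position)
n=19: W (go to 16, an L position)
n=20: L (options 17(W), 13(W) are all W)
n=21: L (options 18(W), 14(W) are all W)
n=22: L (options 19(W), 15(W) are all W)
n=23: W (go to 20, an L position)
n=24: W (go to 21, an L position)
n=25: W (go to 22, an L position)
From 25, the L positions reachable in one move are: 22.

Remove 3, leaving 22.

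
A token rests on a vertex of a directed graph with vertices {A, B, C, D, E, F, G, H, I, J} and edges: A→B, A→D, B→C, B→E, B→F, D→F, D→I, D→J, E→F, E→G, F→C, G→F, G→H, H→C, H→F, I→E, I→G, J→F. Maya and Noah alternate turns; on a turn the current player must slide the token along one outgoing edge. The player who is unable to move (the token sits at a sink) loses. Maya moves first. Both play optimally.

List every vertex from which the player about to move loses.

A, C, G, J

Work bottom-up. With no move the player to move loses. Otherwise the position is W if at least one move leads to an L position for the opponent, and L if every move leads to a W.
Every edge goes from a vertex to one that appears earlier in the order C, F, H, G, E, I, J, B, D, A, so processing vertices in that order labels each vertex after all of its successors.
C: no outgoing edge → L
F: →C(L), so W
H: →C(L), so W
G: →H(W), F(W) — all W, so L
E: →G(L), so W
I: →G(L), so W
J: →F(W) only, which is W, so L
B: →C(L), so W
D: →J(L), so W
A: →D(W), B(W) — all W, so L
Reading off the rows marked L gives the requested list; there are 4 such vertices.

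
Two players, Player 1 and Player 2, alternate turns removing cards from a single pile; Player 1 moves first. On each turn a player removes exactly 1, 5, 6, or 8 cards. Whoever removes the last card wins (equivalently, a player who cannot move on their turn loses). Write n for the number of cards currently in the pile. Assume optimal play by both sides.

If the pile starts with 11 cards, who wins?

Compute win/loss labels from the base case upward. A position with no move is L. Any other position is W if it can reach an L in one move, else L.
n=0: no move → L
n=1: reaches L-position 0 → W
n=2: only reaches 1(W), which is W → L
n=3: reaches L-position 2 → W
n=4: only reaches 3(W), which is W → L
n=5: reaches L-position 4 → W
n=6: reaches L-position 0 → W
n=7: reaches L-position 2 → W
n=8: reaches L-position 2 → W
n=9: reaches L-position 4 → W
n=10: reaches L-position 4 → W
n=11: only reaches 10(W), 6(W), 5(W), 3(W), all W → L
Every move from 11 reaches a W position, so the mover loses.

Player 2 wins.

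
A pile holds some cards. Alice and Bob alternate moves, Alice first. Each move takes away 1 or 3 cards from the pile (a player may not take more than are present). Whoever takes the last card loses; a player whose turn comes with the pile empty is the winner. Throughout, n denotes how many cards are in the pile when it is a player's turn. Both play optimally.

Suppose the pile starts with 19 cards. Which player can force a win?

Bob wins.

Work bottom-up. With no move the player to move wins. Otherwise the position is W if at least one move leads to an L position for the opponent, and L if every move leads to a W.
n=0: no move; the opponent has just taken the last card and therefore loses → W
n=1: →0(W) only, which is W, so L
n=2: →1(L), so W
n=3: →2(W), 0(W) — all W, so L
n=4: →3(L), so W
n=5: →4(W), 2(W) — all W, so L
n=6: →5(L), so W
n=7: →6(W), 4(W) — all W, so L
n=8: →7(L), so W
n=9: →8(W), 6(W) — all W, so L
n=10: →9(L), so W
n=11: →10(W), 8(W) — all W, so L
n=12: →11(L), so W
n=13: →12(W), 10(W) — all W, so L
n=14: →13(L), so W
n=15: →14(W), 12(W) — all W, so L
n=16: →15(L), so W
n=17: →16(W), 14(W) — all W, so L
n=18: →17(L), so W
n=19: →18(W), 16(W) — all W, so L
Every move from 19 reaches a W position, so the mover loses.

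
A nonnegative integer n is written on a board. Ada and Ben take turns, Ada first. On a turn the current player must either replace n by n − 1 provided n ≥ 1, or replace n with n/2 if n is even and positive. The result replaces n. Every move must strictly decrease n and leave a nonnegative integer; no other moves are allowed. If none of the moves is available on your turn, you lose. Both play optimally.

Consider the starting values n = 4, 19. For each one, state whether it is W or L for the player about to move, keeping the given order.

Label each position W (a win for the player to move) or L (a loss). A position with no legal move is L; any other position is W exactly when some move reaches an L, and L when every move reaches a W.
n=0: no move → L
n=1: →0(L), so W
n=2: →1(W) only, which is W, so L
n=3: →2(L), so W
n=4: →2(L), so W
n=5: →4(W) only, which is W, so L
n=6: →5(L), so W
n=7: →6(W) only, which is W, so L
n=8: →7(L), so W
n=9: →8(W) only, which is W, so L
n=10: →5(L), so W
n=11: →10(W) only, which is W, so L
n=12: →11(L), so W
n=13: →12(W) only, which is W, so L
n=14: →7(L), so W
n=15: →14(W) only, which is W, so L
n=16: →15(L), so W
n=17: →16(W) only, which is W, so L
n=18: →9(L), so W
n=19: →18(W) only, which is W, so L

4: W, 19: L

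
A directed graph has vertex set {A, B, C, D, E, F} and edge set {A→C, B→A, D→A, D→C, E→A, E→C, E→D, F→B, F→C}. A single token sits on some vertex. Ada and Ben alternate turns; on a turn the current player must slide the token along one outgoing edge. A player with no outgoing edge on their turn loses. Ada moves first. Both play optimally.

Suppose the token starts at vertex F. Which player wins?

Classify positions by backward induction: terminal positions (no move available) are L. From any other position, the mover wins iff some move reaches an L.
Every edge goes from a vertex to one that appears earlier in the order C, A, D, B, E, F, so processing vertices in that order labels each vertex after all of its successors.
C: no outgoing edge → L
A: →C(L), so W
D: →C(L), so W
B: →A(W) only, which is W, so L
E: →C(L), so W
F: →B(L), so W
The starting position F is W: Ada should move to B, handing over an L position.

Ada wins.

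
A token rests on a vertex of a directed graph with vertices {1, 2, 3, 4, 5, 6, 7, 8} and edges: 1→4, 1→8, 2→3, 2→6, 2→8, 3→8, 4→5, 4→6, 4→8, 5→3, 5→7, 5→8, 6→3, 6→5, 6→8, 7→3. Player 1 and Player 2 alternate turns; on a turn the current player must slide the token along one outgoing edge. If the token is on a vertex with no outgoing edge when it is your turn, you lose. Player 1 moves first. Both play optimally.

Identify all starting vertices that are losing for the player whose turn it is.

7, 8

Classify positions by backward induction: terminal positions (no move available) are L. From any other position, the mover wins iff some move reaches an L.
Every edge goes from a vertex to one that appears earlier in the order 8, 3, 7, 5, 6, 2, 4, 1, so processing vertices in that order labels each vertex after all of its successors.
8: no outgoing edge → L
3: can move to 8, which is L ⇒ W
7: the only move is to 3(W), a W ⇒ L
5: can move to 7, which is L ⇒ W
6: can move to 8, which is L ⇒ W
2: can move to 8, which is L ⇒ W
4: can move to 8, which is L ⇒ W
1: can move to 8, which is L ⇒ W
The losing starting vertices are exactly the entries labelled L in this table (2 of them).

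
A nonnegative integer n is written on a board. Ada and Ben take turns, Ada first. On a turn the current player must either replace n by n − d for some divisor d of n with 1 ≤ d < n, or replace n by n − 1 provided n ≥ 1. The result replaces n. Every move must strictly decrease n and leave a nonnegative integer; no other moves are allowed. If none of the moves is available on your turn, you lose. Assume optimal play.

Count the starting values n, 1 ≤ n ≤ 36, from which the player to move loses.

17

Work bottom-up. With no move the player to move loses. Otherwise the position is W if at least one move leads to an L position for the opponent, and L if every move leads to a W.
n=0: no move → L
n=1: W (go to 0, an L position)
n=2: L (sole option 1(W) is W)
n=3: W (go to 2, an L position)
n=4: W (go to 2, an L position)
n=5: L (sole option 4(W) is W)
n=6: W (go to 5, an L position)
n=7: L (sole option 6(W) is W)
n=8: W (go to 7, an L position)
n=9: L (options 6(W), 8(W) are all W)
n=10: W (go to 5, an L position)
n=11: L (sole option 10(W) is W)
n=12: W (go to 9, an L position)
n=13: L (sole option 12(W) is W)
n=14: W (go to 7, an L position)
n=15: L (options 10(W), 12(W), 14(W) are all W)
n=16: W (go to 15, an L position)
n=17: L (sole option 16(W) is W)
n=18: W (go to 9, an L position)
n=19: L (sole option 18(W) is W)
n=20: W (go to 15, an L position)
n=21: L (options 14(W), 18(W), 20(W) are all W)
n=22: W (go to 11, an L position)
n=23: L (sole option 22(W) is W)
n=24: W (go to 21, an L position)
n=25: L (options 20(W), 24(W) are all W)
n=26: W (go to 13, an L position)
n=27: L (options 18(W), 24(W), 26(W) are all W)
n=28: W (go to 21, an L position)
n=29: L (sole option 28(W) is W)
n=30: W (go to 15, an L position)
n=31: L (sole option 30(W) is W)
n=32: W (go to 31, an L position)
n=33: L (options 22(W), 30(W), 32(W) are all W)
n=34: W (go to 17, an L position)
n=35: L (options 28(W), 30(W), 34(W) are all W)
n=36: W (go to 27, an L position)
L entries with 1 ≤ n ≤ 36 (n=0 is outside the asked range and is not counted): n = 2, 5, 7, 9, 11, 13, 15, 17, 19, 21, 23, 25, 27, 29, 31, 33, 35; that makes 17.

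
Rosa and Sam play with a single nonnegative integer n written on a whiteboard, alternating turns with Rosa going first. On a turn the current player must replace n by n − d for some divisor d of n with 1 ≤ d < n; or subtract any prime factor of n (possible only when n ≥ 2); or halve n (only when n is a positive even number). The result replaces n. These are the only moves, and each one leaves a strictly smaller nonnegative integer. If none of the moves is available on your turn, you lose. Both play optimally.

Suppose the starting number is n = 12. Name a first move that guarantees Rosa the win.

Positions with no move are L. A position that does have a move is losing for the player to move precisely when every available move leads to a winning position for the opponent. Fill in the labels:
n=0: no move → L
n=1: no move → L
n=2: →0(L), so W
n=3: →0(L), so W
n=4: →2(W), 3(W) — all W, so L
n=5: →0(L), so W
n=6: →4(L), so W
n=7: →0(L), so W
n=8: →4(L), so W
n=9: →6(W), 8(W) — all W, so L
n=10: →9(L), so W
n=11: →0(L), so W
n=12: →9(L), so W
From 12, the L positions reachable in one move are: 9.

Move to 9.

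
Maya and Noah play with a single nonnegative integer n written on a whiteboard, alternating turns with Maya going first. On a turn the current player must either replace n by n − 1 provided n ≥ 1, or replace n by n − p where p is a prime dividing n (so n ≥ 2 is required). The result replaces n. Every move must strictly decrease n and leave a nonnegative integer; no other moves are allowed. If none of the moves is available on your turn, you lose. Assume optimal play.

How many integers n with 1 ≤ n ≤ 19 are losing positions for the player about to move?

Work bottom-up. With no move the player to move loses. Otherwise the position is W if at least one move leads to an L position for the opponent, and L if every move leads to a W.
n=0: no move → L
n=1: can move to 0, which is L ⇒ W
n=2: can move to 0, which is L ⇒ W
n=3: can move to 0, which is L ⇒ W
n=4: moves to 2(W), 3(W); every one is W ⇒ L
n=5: can move to 0, which is L ⇒ W
n=6: can move to 4, which is L ⇒ W
n=7: can move to 0, which is L ⇒ W
n=8: moves to 6(W), 7(W); every one is W ⇒ L
n=9: can move to 8, which is L ⇒ W
n=10: can move to 8, which is L ⇒ W
n=11: can move to 0, which is L ⇒ W
n=12: moves to 9(W), 10(W), 11(W); every one is W ⇒ L
n=13: can move to 0, which is L ⇒ W
n=14: can move to 12, which is L ⇒ W
n=15: can move to 12, which is L ⇒ W
n=16: moves to 14(W), 15(W); every one is W ⇒ L
n=17: can move to 0, which is L ⇒ W
n=18: can move to 16, which is L ⇒ W
n=19: can move to 0, which is L ⇒ W
L entries with 1 ≤ n ≤ 19 (n=0 is outside the asked range and is not counted): n = 4, 8, 12, 16; that makes 4.

4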